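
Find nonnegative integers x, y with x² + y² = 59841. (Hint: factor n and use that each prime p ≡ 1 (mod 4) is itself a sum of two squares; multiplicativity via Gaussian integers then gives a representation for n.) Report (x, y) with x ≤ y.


Step 1: Factor n = 59841 = 3^2 · 61 · 109.
Step 2: Check the mod-4 condition on each prime factor: 3 ≡ 3 (mod 4), exponent 2 (must be even); 61 ≡ 1 (mod 4), exponent 1; 109 ≡ 1 (mod 4), exponent 1.
All primes ≡ 3 (mod 4) appear to even exponent (or don't appear), so by the two-squares theorem n IS expressible as a sum of two squares.
Step 3: Build a representation. Group n = k² · m with k = 3 and m = 61 · 109 = 6649 (a product of primes ≡ 1 (mod 4)); a representation of m scales to one of n via (k·x)² + (k·y)² = k²(x² + y²). Each prime p ≡ 1 (mod 4) is itself a sum of two squares; find a² by testing p − a² for a perfect square:
  61: 61 − 1² = 60, 61 − 2² = 57, 61 − 3² = 52, 61 − 4² = 45, 61 − 5² = 36 = 6² ⇒ 61 = 5² + 6².
  109: 109 − 1² = 108, 109 − 2² = 105, 109 − 3² = 100 = 10² ⇒ 109 = 3² + 10².
  Combine using the Brahmagupta–Fibonacci identity (a² + b²)(c² + d²) = (ac − bd)² + (ad + bc)² = (ac + bd)² + (ad − bc)²:
  61 · 109 = 6649: from (5² + 6²)(3² + 10²), take (5·3 − 6·10, 5·10 + 6·3) = (15 − 60, 50 + 18) = (-45, 68); dropping signs (only squares matter) gives (45, 68); check 45² + 68² = 2025 + 4624 = 6649 ✓.
  Scale by k = 3: (3·45, 3·68) = (135, 204).
Step 4: Order so x ≤ y and verify: 135² + 204² = 18225 + 41616 = 59841 = n. ✓

n = 59841 = 135² + 204² (one valid representation with x ≤ y).


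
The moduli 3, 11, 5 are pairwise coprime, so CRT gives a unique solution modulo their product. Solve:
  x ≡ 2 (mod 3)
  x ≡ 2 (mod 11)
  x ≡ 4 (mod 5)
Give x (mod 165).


Moduli 3, 11, 5 are pairwise coprime; by CRT there is a unique solution modulo M = 3 · 11 · 5 = 165.
Solve pairwise, accumulating the modulus:
  Start with x ≡ 2 (mod 3).
  Combine with x ≡ 2 (mod 11): since gcd(3, 11) = 1, we get a unique residue mod 33.
    Write x = 2 + 3·t and substitute into x ≡ 2 (mod 11): 3·t ≡ 2 − 2 = 0 (mod 11).
    The inverse of 3 mod 11 is 4 (since 3·4 = 12 = 1·11 + 1), so t ≡ 4·0 = 0 ≡ 0 (mod 11).
    Then x = 2 + 3·0 = 2, valid modulo lcm(3, 11) = 33: x ≡ 2 (mod 33).
  Combine with x ≡ 4 (mod 5): since gcd(33, 5) = 1, we get a unique residue mod 165.
    Write x = 2 + 33·t and substitute into x ≡ 4 (mod 5): 33·t ≡ 4 − 2 = 2 (mod 5).
    Reduce coefficients mod 5: 3·t ≡ 2 (mod 5).
    The inverse of 3 mod 5 is 2 (since 3·2 = 6 = 1·5 + 1), so t ≡ 2·2 = 4 ≡ 4 (mod 5).
    Then x = 2 + 33·4 = 134, valid modulo lcm(33, 5) = 165: x ≡ 134 (mod 165).
Verify: 134 mod 3 = 2 ✓, 134 mod 11 = 2 ✓, 134 mod 5 = 4 ✓.

x ≡ 134 (mod 165).


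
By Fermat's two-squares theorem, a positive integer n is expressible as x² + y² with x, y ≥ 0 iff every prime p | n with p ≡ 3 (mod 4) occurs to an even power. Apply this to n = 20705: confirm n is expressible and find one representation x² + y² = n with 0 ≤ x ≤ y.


Step 1: Factor n = 20705 = 5 · 41 · 101.
Step 2: Check the mod-4 condition on each prime factor: 5 ≡ 1 (mod 4), exponent 1; 41 ≡ 1 (mod 4), exponent 1; 101 ≡ 1 (mod 4), exponent 1.
All primes ≡ 3 (mod 4) appear to even exponent (or don't appear), so by the two-squares theorem n IS expressible as a sum of two squares.
Step 3: Build a representation. Here n = 5 · 41 · 101 is a product of primes ≡ 1 (mod 4). Each prime p ≡ 1 (mod 4) is itself a sum of two squares; find a² by testing p − a² for a perfect square:
  5: 5 − 1² = 4 = 2² ⇒ 5 = 1² + 2².
  41: 41 − 1² = 40, 41 − 2² = 37, 41 − 3² = 32, 41 − 4² = 25 = 5² ⇒ 41 = 4² + 5².
  101: 101 − 1² = 100 = 10² ⇒ 101 = 1² + 10².
  Combine using the Brahmagupta–Fibonacci identity (a² + b²)(c² + d²) = (ac − bd)² + (ad + bc)² = (ac + bd)² + (ad − bc)²:
  5 · 41 = 205: from (1² + 2²)(4² + 5²), take (1·4 − 2·5, 1·5 + 2·4) = (4 − 10, 5 + 8) = (-6, 13); dropping signs (only squares matter) gives (6, 13); check 6² + 13² = 36 + 169 = 205 ✓.
  205 · 101 = 20705: from (6² + 13²)(1² + 10²), take (6·1 − 13·10, 6·10 + 13·1) = (6 − 130, 60 + 13) = (-124, 73); dropping signs (only squares matter) gives (124, 73); check 124² + 73² = 15376 + 5329 = 20705 ✓.
Step 4: Order so x ≤ y and verify: 73² + 124² = 5329 + 15376 = 20705 = n. ✓

n = 20705 = 73² + 124² (one valid representation with x ≤ y).


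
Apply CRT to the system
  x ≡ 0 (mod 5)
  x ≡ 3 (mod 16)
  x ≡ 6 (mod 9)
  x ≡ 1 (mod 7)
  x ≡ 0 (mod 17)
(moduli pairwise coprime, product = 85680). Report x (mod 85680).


Product of moduli M = 5 · 16 · 9 · 7 · 17 = 85680.
Merge one congruence at a time:
  Start: x ≡ 0 (mod 5).
  Combine with x ≡ 3 (mod 16); new modulus lcm = 80.
    Write x = 0 + 5·t and substitute into x ≡ 3 (mod 16): 5·t ≡ 3 − 0 = 3 (mod 16).
    The inverse of 5 mod 16 is 13 (since 5·13 = 65 = 4·16 + 1), so t ≡ 13·3 = 39 ≡ 7 (mod 16).
    Then x = 0 + 5·7 = 35, valid modulo lcm(5, 16) = 80: x ≡ 35 (mod 80).
  Combine with x ≡ 6 (mod 9); new modulus lcm = 720.
    Write x = 35 + 80·t and substitute into x ≡ 6 (mod 9): 80·t ≡ 6 − 35 = -29 (mod 9).
    Reduce coefficients mod 9: 8·t ≡ 7 (mod 9).
    The inverse of 8 mod 9 is 8 (since 8·8 = 64 = 7·9 + 1), so t ≡ 8·7 = 56 ≡ 2 (mod 9).
    Then x = 35 + 80·2 = 195, valid modulo lcm(80, 9) = 720: x ≡ 195 (mod 720).
  Combine with x ≡ 1 (mod 7); new modulus lcm = 5040.
    Write x = 195 + 720·t and substitute into x ≡ 1 (mod 7): 720·t ≡ 1 − 195 = -194 (mod 7).
    Reduce coefficients mod 7: 6·t ≡ 2 (mod 7).
    The inverse of 6 mod 7 is 6 (since 6·6 = 36 = 5·7 + 1), so t ≡ 6·2 = 12 ≡ 5 (mod 7).
    Then x = 195 + 720·5 = 3795, valid modulo lcm(720, 7) = 5040: x ≡ 3795 (mod 5040).
  Combine with x ≡ 0 (mod 17); new modulus lcm = 85680.
    Write x = 3795 + 5040·t and substitute into x ≡ 0 (mod 17): 5040·t ≡ 0 − 3795 = -3795 (mod 17).
    Reduce coefficients mod 17: 8·t ≡ 13 (mod 17).
    The inverse of 8 mod 17 is 15 (since 8·15 = 120 = 7·17 + 1), so t ≡ 15·13 = 195 ≡ 8 (mod 17).
    Then x = 3795 + 5040·8 = 44115, valid modulo lcm(5040, 17) = 85680: x ≡ 44115 (mod 85680).
Verify against each original: 44115 mod 5 = 0, 44115 mod 16 = 3, 44115 mod 9 = 6, 44115 mod 7 = 1, 44115 mod 17 = 0.

x ≡ 44115 (mod 85680).


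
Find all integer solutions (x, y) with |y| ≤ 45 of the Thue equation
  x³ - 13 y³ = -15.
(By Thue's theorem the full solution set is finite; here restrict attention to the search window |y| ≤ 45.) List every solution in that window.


The equation is x³ - 13y³ = -15. For fixed y, x³ = 13·y³ − 15, so a solution requires the RHS to be a perfect cube.
Strategy: iterate y from -45 to 45, compute RHS = 13·y³ − 15, and check whether it is a (positive or negative) perfect cube.
Check small values of y:
  y = 0: RHS = -15 is not a perfect cube.
  y = 1: RHS = -2 is not a perfect cube.
  y = -1: RHS = -28 is not a perfect cube.
  y = 2: RHS = 89 is not a perfect cube.
  y = -2: RHS = -119 is not a perfect cube.
  y = 3: RHS = 336 is not a perfect cube.
  y = -3: RHS = -366 is not a perfect cube.
Continuing the search up to |y| = 45 finds no solutions either.
No (x, y) in the scanned range satisfies the equation.

No integer solutions with |y| ≤ 45.


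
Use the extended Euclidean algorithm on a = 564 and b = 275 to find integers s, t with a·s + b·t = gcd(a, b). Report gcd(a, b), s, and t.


Euclidean algorithm on (564, 275) — divide until remainder is 0:
  564 = 2 · 275 + 14
  275 = 19 · 14 + 9
  14 = 1 · 9 + 5
  9 = 1 · 5 + 4
  5 = 1 · 4 + 1
  4 = 4 · 1 + 0
gcd(564, 275) = 1.
Track Bezout coefficients alongside the remainders: start with r₀ = 564 = a·1 + b·0 (s = 1, t = 0) and r₁ = 275 = a·0 + b·1 (s = 0, t = 1); each new remainder r_{k+1} = r_{k-1} − q_k·r_k inherits s_{k+1} = s_{k-1} − q_k·s_k, t_{k+1} = t_{k-1} − q_k·t_k, so r_k = a·s_k + b·t_k at every step:
  q = 2: r = 14, s = 1 − 2·0 = 1, t = 0 − 2·1 = -2  (check: 564·1 + 275·(-2) = 14)
  q = 19: r = 9, s = 0 − 19·1 = -19, t = 1 − 19·(-2) = 39  (check: 564·(-19) + 275·39 = 9)
  q = 1: r = 5, s = 1 − 1·(-19) = 20, t = -2 − 1·39 = -41  (check: 564·20 + 275·(-41) = 5)
  q = 1: r = 4, s = -19 − 1·20 = -39, t = 39 − 1·(-41) = 80  (check: 564·(-39) + 275·80 = 4)
  q = 1: r = 1, s = 20 − 1·(-39) = 59, t = -41 − 1·80 = -121  (check: 564·59 + 275·(-121) = 1)
The row with r = 1 (the gcd) gives the Bezout coefficients s = 59, t = -121.
Result: 564 · (59) + 275 · (-121) = 1.

gcd(564, 275) = 1; s = 59, t = -121 (check: 564·59 + 275·(-121) = 1).


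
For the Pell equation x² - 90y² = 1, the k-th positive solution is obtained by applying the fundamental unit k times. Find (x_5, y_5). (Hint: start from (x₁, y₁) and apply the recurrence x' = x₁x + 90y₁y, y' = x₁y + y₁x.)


Step 1: Find the fundamental solution (x₁, y₁) of x² - 90y² = 1.
  Expand √90 as a continued fraction. a₀ = ⌊√90⌋ = 9; iterate m_{k+1} = d_k·a_k − m_k, d_{k+1} = (90 − m_{k+1}²)/d_k, a_{k+1} = ⌊(a₀ + m_{k+1})/d_{k+1}⌋ (starting m₀ = 0, d₀ = 1), with convergents p_k = a_k·p_{k-1} + p_{k-2}, q_k = a_k·q_{k-1} + q_{k-2} (p₋₁ = 1, q₋₁ = 0):
  k = 0: a₀ = 9; p₀/q₀ = 9/1; p₀² − 90·q₀² = 81 − 90 = -9.
  k = 1: m = 9, d = 9, a = ⌊(9 + 9)/9⌋ = 2; p/q = (2·9 + 1)/(2·1 + 0) = 19/2; p² − 90·q² = 361 − 360 = 1.
  The first convergent with p² − 90·q² = 1 gives the fundamental solution (x₁, y₁) = (19, 2).
Step 2: Apply the recurrence (x_{n+1}, y_{n+1}) = (x₁x_n + 90y₁y_n, x₁y_n + y₁x_n) repeatedly.
  From (x_1, y_1) = (19, 2): x_2 = 19·19 + 90·2·2 = 721; y_2 = 19·2 + 2·19 = 76.
  From (x_2, y_2) = (721, 76): x_3 = 19·721 + 90·2·76 = 27379; y_3 = 19·76 + 2·721 = 2886.
  From (x_3, y_3) = (27379, 2886): x_4 = 19·27379 + 90·2·2886 = 1039681; y_4 = 19·2886 + 2·27379 = 109592.
  From (x_4, y_4) = (1039681, 109592): x_5 = 19·1039681 + 90·2·109592 = 39480499; y_5 = 19·109592 + 2·1039681 = 4161610.
Step 3: Verify x_5² - 90·y_5² = 1558709801289001 - 1558709801289000 = 1 (should be 1). ✓

(x_1, y_1) = (19, 2); (x_5, y_5) = (39480499, 4161610).


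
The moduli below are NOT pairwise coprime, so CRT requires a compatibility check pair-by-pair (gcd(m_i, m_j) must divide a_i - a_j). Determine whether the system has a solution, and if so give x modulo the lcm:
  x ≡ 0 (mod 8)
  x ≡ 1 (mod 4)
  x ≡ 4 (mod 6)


Moduli 8, 4, 6 are not pairwise coprime, so CRT works modulo lcm(m_i) when all pairwise compatibility conditions hold.
Pairwise compatibility: gcd(m_i, m_j) must divide a_i - a_j for every pair.
Merge one congruence at a time:
  Start: x ≡ 0 (mod 8).
  Combine with x ≡ 1 (mod 4): gcd(8, 4) = 4, and 1 - 0 = 1 is NOT divisible by 4.
    ⇒ system is inconsistent (no integer solution).

No solution (the system is inconsistent).


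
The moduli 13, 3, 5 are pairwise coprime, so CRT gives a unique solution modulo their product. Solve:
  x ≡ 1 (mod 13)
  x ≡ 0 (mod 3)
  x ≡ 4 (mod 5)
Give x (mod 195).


Moduli 13, 3, 5 are pairwise coprime; by CRT there is a unique solution modulo M = 13 · 3 · 5 = 195.
Solve pairwise, accumulating the modulus:
  Start with x ≡ 1 (mod 13).
  Combine with x ≡ 0 (mod 3): since gcd(13, 3) = 1, we get a unique residue mod 39.
    Write x = 1 + 13·t and substitute into x ≡ 0 (mod 3): 13·t ≡ 0 − 1 = -1 (mod 3).
    Reduce coefficients mod 3: 1·t ≡ 2 (mod 3).
    So t ≡ 2 (mod 3).
    Then x = 1 + 13·2 = 27, valid modulo lcm(13, 3) = 39: x ≡ 27 (mod 39).
  Combine with x ≡ 4 (mod 5): since gcd(39, 5) = 1, we get a unique residue mod 195.
    Write x = 27 + 39·t and substitute into x ≡ 4 (mod 5): 39·t ≡ 4 − 27 = -23 (mod 5).
    Reduce coefficients mod 5: 4·t ≡ 2 (mod 5).
    The inverse of 4 mod 5 is 4 (since 4·4 = 16 = 3·5 + 1), so t ≡ 4·2 = 8 ≡ 3 (mod 5).
    Then x = 27 + 39·3 = 144, valid modulo lcm(39, 5) = 195: x ≡ 144 (mod 195).
Verify: 144 mod 13 = 1 ✓, 144 mod 3 = 0 ✓, 144 mod 5 = 4 ✓.

x ≡ 144 (mod 195).


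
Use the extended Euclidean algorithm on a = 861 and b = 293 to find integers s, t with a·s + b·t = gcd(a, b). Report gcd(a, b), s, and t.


Euclidean algorithm on (861, 293) — divide until remainder is 0:
  861 = 2 · 293 + 275
  293 = 1 · 275 + 18
  275 = 15 · 18 + 5
  18 = 3 · 5 + 3
  5 = 1 · 3 + 2
  3 = 1 · 2 + 1
  2 = 2 · 1 + 0
gcd(861, 293) = 1.
Track Bezout coefficients alongside the remainders: start with r₀ = 861 = a·1 + b·0 (s = 1, t = 0) and r₁ = 293 = a·0 + b·1 (s = 0, t = 1); each new remainder r_{k+1} = r_{k-1} − q_k·r_k inherits s_{k+1} = s_{k-1} − q_k·s_k, t_{k+1} = t_{k-1} − q_k·t_k, so r_k = a·s_k + b·t_k at every step:
  q = 2: r = 275, s = 1 − 2·0 = 1, t = 0 − 2·1 = -2  (check: 861·1 + 293·(-2) = 275)
  q = 1: r = 18, s = 0 − 1·1 = -1, t = 1 − 1·(-2) = 3  (check: 861·(-1) + 293·3 = 18)
  q = 15: r = 5, s = 1 − 15·(-1) = 16, t = -2 − 15·3 = -47  (check: 861·16 + 293·(-47) = 5)
  q = 3: r = 3, s = -1 − 3·16 = -49, t = 3 − 3·(-47) = 144  (check: 861·(-49) + 293·144 = 3)
  q = 1: r = 2, s = 16 − 1·(-49) = 65, t = -47 − 1·144 = -191  (check: 861·65 + 293·(-191) = 2)
  q = 1: r = 1, s = -49 − 1·65 = -114, t = 144 − 1·(-191) = 335  (check: 861·(-114) + 293·335 = 1)
The row with r = 1 (the gcd) gives the Bezout coefficients s = -114, t = 335.
Result: 861 · (-114) + 293 · (335) = 1.

gcd(861, 293) = 1; s = -114, t = 335 (check: 861·(-114) + 293·335 = 1).


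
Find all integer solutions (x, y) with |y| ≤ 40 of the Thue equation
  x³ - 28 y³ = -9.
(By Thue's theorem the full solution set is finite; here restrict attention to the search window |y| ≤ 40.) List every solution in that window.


The equation is x³ - 28y³ = -9. For fixed y, x³ = 28·y³ − 9, so a solution requires the RHS to be a perfect cube.
Strategy: iterate y from -40 to 40, compute RHS = 28·y³ − 9, and check whether it is a (positive or negative) perfect cube.
Check small values of y:
  y = 0: RHS = -9 is not a perfect cube.
  y = 1: RHS = 19 is not a perfect cube.
  y = -1: RHS = -37 is not a perfect cube.
  y = 2: RHS = 215 is not a perfect cube.
  y = -2: RHS = -233 is not a perfect cube.
  y = 3: RHS = 747 is not a perfect cube.
  y = -3: RHS = -765 is not a perfect cube.
Continuing the search up to |y| = 40 finds no solutions either.
No (x, y) in the scanned range satisfies the equation.

No integer solutions with |y| ≤ 40.


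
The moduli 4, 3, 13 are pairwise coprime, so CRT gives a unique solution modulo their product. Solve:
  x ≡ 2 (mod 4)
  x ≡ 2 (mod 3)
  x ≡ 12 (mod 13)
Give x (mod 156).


Moduli 4, 3, 13 are pairwise coprime; by CRT there is a unique solution modulo M = 4 · 3 · 13 = 156.
Solve pairwise, accumulating the modulus:
  Start with x ≡ 2 (mod 4).
  Combine with x ≡ 2 (mod 3): since gcd(4, 3) = 1, we get a unique residue mod 12.
    Write x = 2 + 4·t and substitute into x ≡ 2 (mod 3): 4·t ≡ 2 − 2 = 0 (mod 3).
    Reduce coefficients mod 3: 1·t ≡ 0 (mod 3).
    So t ≡ 0 (mod 3).
    Then x = 2 + 4·0 = 2, valid modulo lcm(4, 3) = 12: x ≡ 2 (mod 12).
  Combine with x ≡ 12 (mod 13): since gcd(12, 13) = 1, we get a unique residue mod 156.
    Write x = 2 + 12·t and substitute into x ≡ 12 (mod 13): 12·t ≡ 12 − 2 = 10 (mod 13).
    The inverse of 12 mod 13 is 12 (since 12·12 = 144 = 11·13 + 1), so t ≡ 12·10 = 120 ≡ 3 (mod 13).
    Then x = 2 + 12·3 = 38, valid modulo lcm(12, 13) = 156: x ≡ 38 (mod 156).
Verify: 38 mod 4 = 2 ✓, 38 mod 3 = 2 ✓, 38 mod 13 = 12 ✓.

x ≡ 38 (mod 156).


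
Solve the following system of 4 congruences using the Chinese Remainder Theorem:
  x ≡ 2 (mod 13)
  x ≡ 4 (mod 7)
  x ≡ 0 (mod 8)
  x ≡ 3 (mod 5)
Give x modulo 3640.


Product of moduli M = 13 · 7 · 8 · 5 = 3640.
Merge one congruence at a time:
  Start: x ≡ 2 (mod 13).
  Combine with x ≡ 4 (mod 7); new modulus lcm = 91.
    Write x = 2 + 13·t and substitute into x ≡ 4 (mod 7): 13·t ≡ 4 − 2 = 2 (mod 7).
    Reduce coefficients mod 7: 6·t ≡ 2 (mod 7).
    The inverse of 6 mod 7 is 6 (since 6·6 = 36 = 5·7 + 1), so t ≡ 6·2 = 12 ≡ 5 (mod 7).
    Then x = 2 + 13·5 = 67, valid modulo lcm(13, 7) = 91: x ≡ 67 (mod 91).
  Combine with x ≡ 0 (mod 8); new modulus lcm = 728.
    Write x = 67 + 91·t and substitute into x ≡ 0 (mod 8): 91·t ≡ 0 − 67 = -67 (mod 8).
    Reduce coefficients mod 8: 3·t ≡ 5 (mod 8).
    The inverse of 3 mod 8 is 3 (since 3·3 = 9 = 1·8 + 1), so t ≡ 3·5 = 15 ≡ 7 (mod 8).
    Then x = 67 + 91·7 = 704, valid modulo lcm(91, 8) = 728: x ≡ 704 (mod 728).
  Combine with x ≡ 3 (mod 5); new modulus lcm = 3640.
    Write x = 704 + 728·t and substitute into x ≡ 3 (mod 5): 728·t ≡ 3 − 704 = -701 (mod 5).
    Reduce coefficients mod 5: 3·t ≡ 4 (mod 5).
    The inverse of 3 mod 5 is 2 (since 3·2 = 6 = 1·5 + 1), so t ≡ 2·4 = 8 ≡ 3 (mod 5).
    Then x = 704 + 728·3 = 2888, valid modulo lcm(728, 5) = 3640: x ≡ 2888 (mod 3640).
Verify against each original: 2888 mod 13 = 2, 2888 mod 7 = 4, 2888 mod 8 = 0, 2888 mod 5 = 3.

x ≡ 2888 (mod 3640).


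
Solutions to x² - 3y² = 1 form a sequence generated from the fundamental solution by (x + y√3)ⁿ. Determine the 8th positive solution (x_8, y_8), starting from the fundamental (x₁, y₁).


Step 1: Find the fundamental solution (x₁, y₁) of x² - 3y² = 1.
  Expand √3 as a continued fraction. a₀ = ⌊√3⌋ = 1; iterate m_{k+1} = d_k·a_k − m_k, d_{k+1} = (3 − m_{k+1}²)/d_k, a_{k+1} = ⌊(a₀ + m_{k+1})/d_{k+1}⌋ (starting m₀ = 0, d₀ = 1), with convergents p_k = a_k·p_{k-1} + p_{k-2}, q_k = a_k·q_{k-1} + q_{k-2} (p₋₁ = 1, q₋₁ = 0):
  k = 0: a₀ = 1; p₀/q₀ = 1/1; p₀² − 3·q₀² = 1 − 3 = -2.
  k = 1: m = 1, d = 2, a = ⌊(1 + 1)/2⌋ = 1; p/q = (1·1 + 1)/(1·1 + 0) = 2/1; p² − 3·q² = 4 − 3 = 1.
  The first convergent with p² − 3·q² = 1 gives the fundamental solution (x₁, y₁) = (2, 1).
Step 2: Apply the recurrence (x_{n+1}, y_{n+1}) = (x₁x_n + 3y₁y_n, x₁y_n + y₁x_n) repeatedly.
  From (x_1, y_1) = (2, 1): x_2 = 2·2 + 3·1·1 = 7; y_2 = 2·1 + 1·2 = 4.
  From (x_2, y_2) = (7, 4): x_3 = 2·7 + 3·1·4 = 26; y_3 = 2·4 + 1·7 = 15.
  From (x_3, y_3) = (26, 15): x_4 = 2·26 + 3·1·15 = 97; y_4 = 2·15 + 1·26 = 56.
  From (x_4, y_4) = (97, 56): x_5 = 2·97 + 3·1·56 = 362; y_5 = 2·56 + 1·97 = 209.
  From (x_5, y_5) = (362, 209): x_6 = 2·362 + 3·1·209 = 1351; y_6 = 2·209 + 1·362 = 780.
  From (x_6, y_6) = (1351, 780): x_7 = 2·1351 + 3·1·780 = 5042; y_7 = 2·780 + 1·1351 = 2911.
  From (x_7, y_7) = (5042, 2911): x_8 = 2·5042 + 3·1·2911 = 18817; y_8 = 2·2911 + 1·5042 = 10864.
Step 3: Verify x_8² - 3·y_8² = 354079489 - 354079488 = 1 (should be 1). ✓

(x_1, y_1) = (2, 1); (x_8, y_8) = (18817, 10864).


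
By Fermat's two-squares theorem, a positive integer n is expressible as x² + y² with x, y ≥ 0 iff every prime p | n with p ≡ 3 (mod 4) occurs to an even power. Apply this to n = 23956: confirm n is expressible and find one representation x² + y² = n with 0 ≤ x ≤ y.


Step 1: Factor n = 23956 = 2^2 · 53 · 113.
Step 2: Check the mod-4 condition on each prime factor: 2 = 2 (special); 53 ≡ 1 (mod 4), exponent 1; 113 ≡ 1 (mod 4), exponent 1.
All primes ≡ 3 (mod 4) appear to even exponent (or don't appear), so by the two-squares theorem n IS expressible as a sum of two squares.
Step 3: Build a representation. Group n = k² · m with k = 2 and m = 53 · 113 = 5989 (a product of primes ≡ 1 (mod 4)); a representation of m scales to one of n via (k·x)² + (k·y)² = k²(x² + y²). Each prime p ≡ 1 (mod 4) is itself a sum of two squares; find a² by testing p − a² for a perfect square:
  53: 53 − 1² = 52, 53 − 2² = 49 = 7² ⇒ 53 = 2² + 7².
  113: 113 − 1² = 112, 113 − 2² = 109, 113 − 3² = 104, 113 − 4² = 97, 113 − 5² = 88, 113 − 6² = 77, 113 − 7² = 64 = 8² ⇒ 113 = 7² + 8².
  Combine using the Brahmagupta–Fibonacci identity (a² + b²)(c² + d²) = (ac − bd)² + (ad + bc)² = (ac + bd)² + (ad − bc)²:
  53 · 113 = 5989: from (2² + 7²)(7² + 8²), take (2·7 − 7·8, 2·8 + 7·7) = (14 − 56, 16 + 49) = (-42, 65); dropping signs (only squares matter) gives (42, 65); check 42² + 65² = 1764 + 4225 = 5989 ✓.
  Scale by k = 2: (2·42, 2·65) = (84, 130).
Step 4: Order so x ≤ y and verify: 84² + 130² = 7056 + 16900 = 23956 = n. ✓

n = 23956 = 84² + 130² (one valid representation with x ≤ y).


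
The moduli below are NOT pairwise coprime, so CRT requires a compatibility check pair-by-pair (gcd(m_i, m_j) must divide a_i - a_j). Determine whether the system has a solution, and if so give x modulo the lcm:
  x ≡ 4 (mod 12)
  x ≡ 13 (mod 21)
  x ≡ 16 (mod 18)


Moduli 12, 21, 18 are not pairwise coprime, so CRT works modulo lcm(m_i) when all pairwise compatibility conditions hold.
Pairwise compatibility: gcd(m_i, m_j) must divide a_i - a_j for every pair.
Merge one congruence at a time:
  Start: x ≡ 4 (mod 12).
  Combine with x ≡ 13 (mod 21): gcd(12, 21) = 3; 13 - 4 = 9, which IS divisible by 3, so compatible.
    Write x = 4 + 12·t and substitute into x ≡ 13 (mod 21): 12·t ≡ 13 − 4 = 9 (mod 21).
    Divide the congruence (and modulus) by g = 3: 4·t ≡ 3 (mod 7).
    The inverse of 4 mod 7 is 2 (since 4·2 = 8 = 1·7 + 1), so t ≡ 2·3 = 6 ≡ 6 (mod 7).
    Then x = 4 + 12·6 = 76, valid modulo lcm(12, 21) = 84: x ≡ 76 (mod 84).
  Combine with x ≡ 16 (mod 18): gcd(84, 18) = 6; 16 - 76 = -60, which IS divisible by 6, so compatible.
    Write x = 76 + 84·t and substitute into x ≡ 16 (mod 18): 84·t ≡ 16 − 76 = -60 (mod 18).
    Divide the congruence (and modulus) by g = 6: 14·t ≡ -10 (mod 3).
    Reduce coefficients mod 3: 2·t ≡ 2 (mod 3).
    The inverse of 2 mod 3 is 2 (since 2·2 = 4 = 1·3 + 1), so t ≡ 2·2 = 4 ≡ 1 (mod 3).
    Then x = 76 + 84·1 = 160, valid modulo lcm(84, 18) = 252: x ≡ 160 (mod 252).
Verify: 160 mod 12 = 4, 160 mod 21 = 13, 160 mod 18 = 16.

x ≡ 160 (mod 252).


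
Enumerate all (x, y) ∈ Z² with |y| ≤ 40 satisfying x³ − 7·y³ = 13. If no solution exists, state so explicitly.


The equation is x³ - 7y³ = 13. For fixed y, x³ = 7·y³ + 13, so a solution requires the RHS to be a perfect cube.
Strategy: iterate y from -40 to 40, compute RHS = 7·y³ + 13, and check whether it is a (positive or negative) perfect cube.
Check small values of y:
  y = 0: RHS = 13 is not a perfect cube.
  y = 1: RHS = 20 is not a perfect cube.
  y = -1: RHS = 6 is not a perfect cube.
  y = 2: RHS = 69 is not a perfect cube.
  y = -2: RHS = -43 is not a perfect cube.
  y = 3: RHS = 202 is not a perfect cube.
  y = -3: RHS = -176 is not a perfect cube.
Continuing the search up to |y| = 40 finds no solutions either.
No (x, y) in the scanned range satisfies the equation.

No integer solutions with |y| ≤ 40.


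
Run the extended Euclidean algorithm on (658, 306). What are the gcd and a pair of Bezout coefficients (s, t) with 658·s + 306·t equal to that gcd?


Euclidean algorithm on (658, 306) — divide until remainder is 0:
  658 = 2 · 306 + 46
  306 = 6 · 46 + 30
  46 = 1 · 30 + 16
  30 = 1 · 16 + 14
  16 = 1 · 14 + 2
  14 = 7 · 2 + 0
gcd(658, 306) = 2.
Track Bezout coefficients alongside the remainders: start with r₀ = 658 = a·1 + b·0 (s = 1, t = 0) and r₁ = 306 = a·0 + b·1 (s = 0, t = 1); each new remainder r_{k+1} = r_{k-1} − q_k·r_k inherits s_{k+1} = s_{k-1} − q_k·s_k, t_{k+1} = t_{k-1} − q_k·t_k, so r_k = a·s_k + b·t_k at every step:
  q = 2: r = 46, s = 1 − 2·0 = 1, t = 0 − 2·1 = -2  (check: 658·1 + 306·(-2) = 46)
  q = 6: r = 30, s = 0 − 6·1 = -6, t = 1 − 6·(-2) = 13  (check: 658·(-6) + 306·13 = 30)
  q = 1: r = 16, s = 1 − 1·(-6) = 7, t = -2 − 1·13 = -15  (check: 658·7 + 306·(-15) = 16)
  q = 1: r = 14, s = -6 − 1·7 = -13, t = 13 − 1·(-15) = 28  (check: 658·(-13) + 306·28 = 14)
  q = 1: r = 2, s = 7 − 1·(-13) = 20, t = -15 − 1·28 = -43  (check: 658·20 + 306·(-43) = 2)
The row with r = 2 (the gcd) gives the Bezout coefficients s = 20, t = -43.
Result: 658 · (20) + 306 · (-43) = 2.

gcd(658, 306) = 2; s = 20, t = -43 (check: 658·20 + 306·(-43) = 2).


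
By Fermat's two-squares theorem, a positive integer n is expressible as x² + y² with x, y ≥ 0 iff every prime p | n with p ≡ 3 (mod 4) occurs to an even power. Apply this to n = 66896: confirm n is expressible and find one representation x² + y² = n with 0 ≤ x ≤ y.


Step 1: Factor n = 66896 = 2^4 · 37 · 113.
Step 2: Check the mod-4 condition on each prime factor: 2 = 2 (special); 37 ≡ 1 (mod 4), exponent 1; 113 ≡ 1 (mod 4), exponent 1.
All primes ≡ 3 (mod 4) appear to even exponent (or don't appear), so by the two-squares theorem n IS expressible as a sum of two squares.
Step 3: Build a representation. Group n = k² · m with k = 4 and m = 37 · 113 = 4181 (a product of primes ≡ 1 (mod 4)); a representation of m scales to one of n via (k·x)² + (k·y)² = k²(x² + y²). Each prime p ≡ 1 (mod 4) is itself a sum of two squares; find a² by testing p − a² for a perfect square:
  37: 37 − 1² = 36 = 6² ⇒ 37 = 1² + 6².
  113: 113 − 1² = 112, 113 − 2² = 109, 113 − 3² = 104, 113 − 4² = 97, 113 − 5² = 88, 113 − 6² = 77, 113 − 7² = 64 = 8² ⇒ 113 = 7² + 8².
  Combine using the Brahmagupta–Fibonacci identity (a² + b²)(c² + d²) = (ac − bd)² + (ad + bc)² = (ac + bd)² + (ad − bc)²:
  37 · 113 = 4181: from (1² + 6²)(7² + 8²), take (1·7 − 6·8, 1·8 + 6·7) = (7 − 48, 8 + 42) = (-41, 50); dropping signs (only squares matter) gives (41, 50); check 41² + 50² = 1681 + 2500 = 4181 ✓.
  Scale by k = 4: (4·41, 4·50) = (164, 200).
Step 4: Order so x ≤ y and verify: 164² + 200² = 26896 + 40000 = 66896 = n. ✓

n = 66896 = 164² + 200² (one valid representation with x ≤ y).


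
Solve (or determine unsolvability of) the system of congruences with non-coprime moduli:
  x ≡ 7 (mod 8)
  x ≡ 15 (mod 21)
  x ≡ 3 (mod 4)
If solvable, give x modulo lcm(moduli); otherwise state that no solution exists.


Moduli 8, 21, 4 are not pairwise coprime, so CRT works modulo lcm(m_i) when all pairwise compatibility conditions hold.
Pairwise compatibility: gcd(m_i, m_j) must divide a_i - a_j for every pair.
Merge one congruence at a time:
  Start: x ≡ 7 (mod 8).
  Combine with x ≡ 15 (mod 21): gcd(8, 21) = 1; 15 - 7 = 8, which IS divisible by 1, so compatible.
    Write x = 7 + 8·t and substitute into x ≡ 15 (mod 21): 8·t ≡ 15 − 7 = 8 (mod 21).
    The inverse of 8 mod 21 is 8 (since 8·8 = 64 = 3·21 + 1), so t ≡ 8·8 = 64 ≡ 1 (mod 21).
    Then x = 7 + 8·1 = 15, valid modulo lcm(8, 21) = 168: x ≡ 15 (mod 168).
  Combine with x ≡ 3 (mod 4): gcd(168, 4) = 4; 3 - 15 = -12, which IS divisible by 4, so compatible.
    Write x = 15 + 168·t and substitute into x ≡ 3 (mod 4): 168·t ≡ 3 − 15 = -12 (mod 4).
    Divide the congruence (and modulus) by g = 4: 42·t ≡ -3 (mod 1).
    Modulo 1 every t works; take t = 0.
    Then x = 15 + 168·0 = 15, valid modulo lcm(168, 4) = 168: x ≡ 15 (mod 168).
Verify: 15 mod 8 = 7, 15 mod 21 = 15, 15 mod 4 = 3.

x ≡ 15 (mod 168).


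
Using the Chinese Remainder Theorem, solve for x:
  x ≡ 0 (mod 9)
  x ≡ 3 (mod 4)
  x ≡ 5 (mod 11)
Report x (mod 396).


Moduli 9, 4, 11 are pairwise coprime; by CRT there is a unique solution modulo M = 9 · 4 · 11 = 396.
Solve pairwise, accumulating the modulus:
  Start with x ≡ 0 (mod 9).
  Combine with x ≡ 3 (mod 4): since gcd(9, 4) = 1, we get a unique residue mod 36.
    Write x = 0 + 9·t and substitute into x ≡ 3 (mod 4): 9·t ≡ 3 − 0 = 3 (mod 4).
    Reduce coefficients mod 4: 1·t ≡ 3 (mod 4).
    So t ≡ 3 (mod 4).
    Then x = 0 + 9·3 = 27, valid modulo lcm(9, 4) = 36: x ≡ 27 (mod 36).
  Combine with x ≡ 5 (mod 11): since gcd(36, 11) = 1, we get a unique residue mod 396.
    Write x = 27 + 36·t and substitute into x ≡ 5 (mod 11): 36·t ≡ 5 − 27 = -22 (mod 11).
    Reduce coefficients mod 11: 3·t ≡ 0 (mod 11).
    The inverse of 3 mod 11 is 4 (since 3·4 = 12 = 1·11 + 1), so t ≡ 4·0 = 0 ≡ 0 (mod 11).
    Then x = 27 + 36·0 = 27, valid modulo lcm(36, 11) = 396: x ≡ 27 (mod 396).
Verify: 27 mod 9 = 0 ✓, 27 mod 4 = 3 ✓, 27 mod 11 = 5 ✓.

x ≡ 27 (mod 396).


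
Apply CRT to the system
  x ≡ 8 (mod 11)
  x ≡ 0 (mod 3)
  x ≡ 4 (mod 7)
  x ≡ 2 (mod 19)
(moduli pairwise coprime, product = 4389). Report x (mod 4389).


Product of moduli M = 11 · 3 · 7 · 19 = 4389.
Merge one congruence at a time:
  Start: x ≡ 8 (mod 11).
  Combine with x ≡ 0 (mod 3); new modulus lcm = 33.
    Write x = 8 + 11·t and substitute into x ≡ 0 (mod 3): 11·t ≡ 0 − 8 = -8 (mod 3).
    Reduce coefficients mod 3: 2·t ≡ 1 (mod 3).
    The inverse of 2 mod 3 is 2 (since 2·2 = 4 = 1·3 + 1), so t ≡ 2·1 = 2 ≡ 2 (mod 3).
    Then x = 8 + 11·2 = 30, valid modulo lcm(11, 3) = 33: x ≡ 30 (mod 33).
  Combine with x ≡ 4 (mod 7); new modulus lcm = 231.
    Write x = 30 + 33·t and substitute into x ≡ 4 (mod 7): 33·t ≡ 4 − 30 = -26 (mod 7).
    Reduce coefficients mod 7: 5·t ≡ 2 (mod 7).
    The inverse of 5 mod 7 is 3 (since 5·3 = 15 = 2·7 + 1), so t ≡ 3·2 = 6 ≡ 6 (mod 7).
    Then x = 30 + 33·6 = 228, valid modulo lcm(33, 7) = 231: x ≡ 228 (mod 231).
  Combine with x ≡ 2 (mod 19); new modulus lcm = 4389.
    Write x = 228 + 231·t and substitute into x ≡ 2 (mod 19): 231·t ≡ 2 − 228 = -226 (mod 19).
    Reduce coefficients mod 19: 3·t ≡ 2 (mod 19).
    The inverse of 3 mod 19 is 13 (since 3·13 = 39 = 2·19 + 1), so t ≡ 13·2 = 26 ≡ 7 (mod 19).
    Then x = 228 + 231·7 = 1845, valid modulo lcm(231, 19) = 4389: x ≡ 1845 (mod 4389).
Verify against each original: 1845 mod 11 = 8, 1845 mod 3 = 0, 1845 mod 7 = 4, 1845 mod 19 = 2.

x ≡ 1845 (mod 4389).


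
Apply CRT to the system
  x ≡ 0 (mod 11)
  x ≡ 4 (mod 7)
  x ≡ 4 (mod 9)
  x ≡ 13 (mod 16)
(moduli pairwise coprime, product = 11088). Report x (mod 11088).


Product of moduli M = 11 · 7 · 9 · 16 = 11088.
Merge one congruence at a time:
  Start: x ≡ 0 (mod 11).
  Combine with x ≡ 4 (mod 7); new modulus lcm = 77.
    Write x = 0 + 11·t and substitute into x ≡ 4 (mod 7): 11·t ≡ 4 − 0 = 4 (mod 7).
    Reduce coefficients mod 7: 4·t ≡ 4 (mod 7).
    The inverse of 4 mod 7 is 2 (since 4·2 = 8 = 1·7 + 1), so t ≡ 2·4 = 8 ≡ 1 (mod 7).
    Then x = 0 + 11·1 = 11, valid modulo lcm(11, 7) = 77: x ≡ 11 (mod 77).
  Combine with x ≡ 4 (mod 9); new modulus lcm = 693.
    Write x = 11 + 77·t and substitute into x ≡ 4 (mod 9): 77·t ≡ 4 − 11 = -7 (mod 9).
    Reduce coefficients mod 9: 5·t ≡ 2 (mod 9).
    The inverse of 5 mod 9 is 2 (since 5·2 = 10 = 1·9 + 1), so t ≡ 2·2 = 4 ≡ 4 (mod 9).
    Then x = 11 + 77·4 = 319, valid modulo lcm(77, 9) = 693: x ≡ 319 (mod 693).
  Combine with x ≡ 13 (mod 16); new modulus lcm = 11088.
    Write x = 319 + 693·t and substitute into x ≡ 13 (mod 16): 693·t ≡ 13 − 319 = -306 (mod 16).
    Reduce coefficients mod 16: 5·t ≡ 14 (mod 16).
    The inverse of 5 mod 16 is 13 (since 5·13 = 65 = 4·16 + 1), so t ≡ 13·14 = 182 ≡ 6 (mod 16).
    Then x = 319 + 693·6 = 4477, valid modulo lcm(693, 16) = 11088: x ≡ 4477 (mod 11088).
Verify against each original: 4477 mod 11 = 0, 4477 mod 7 = 4, 4477 mod 9 = 4, 4477 mod 16 = 13.

x ≡ 4477 (mod 11088).


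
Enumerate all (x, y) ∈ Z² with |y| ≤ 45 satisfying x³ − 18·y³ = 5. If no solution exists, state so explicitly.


The equation is x³ - 18y³ = 5. For fixed y, x³ = 18·y³ + 5, so a solution requires the RHS to be a perfect cube.
Strategy: iterate y from -45 to 45, compute RHS = 18·y³ + 5, and check whether it is a (positive or negative) perfect cube.
Check small values of y:
  y = 0: RHS = 5 is not a perfect cube.
  y = 1: RHS = 23 is not a perfect cube.
  y = -1: RHS = -13 is not a perfect cube.
  y = 2: RHS = 149 is not a perfect cube.
  y = -2: RHS = -139 is not a perfect cube.
  y = 3: RHS = 491 is not a perfect cube.
  y = -3: RHS = -481 is not a perfect cube.
Continuing the search up to |y| = 45 finds no solutions either.
No (x, y) in the scanned range satisfies the equation.

No integer solutions with |y| ≤ 45.


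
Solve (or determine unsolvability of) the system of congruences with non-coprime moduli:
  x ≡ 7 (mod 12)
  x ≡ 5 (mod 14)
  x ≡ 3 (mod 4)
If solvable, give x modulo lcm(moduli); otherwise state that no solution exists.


Moduli 12, 14, 4 are not pairwise coprime, so CRT works modulo lcm(m_i) when all pairwise compatibility conditions hold.
Pairwise compatibility: gcd(m_i, m_j) must divide a_i - a_j for every pair.
Merge one congruence at a time:
  Start: x ≡ 7 (mod 12).
  Combine with x ≡ 5 (mod 14): gcd(12, 14) = 2; 5 - 7 = -2, which IS divisible by 2, so compatible.
    Write x = 7 + 12·t and substitute into x ≡ 5 (mod 14): 12·t ≡ 5 − 7 = -2 (mod 14).
    Divide the congruence (and modulus) by g = 2: 6·t ≡ -1 (mod 7).
    Reduce coefficients mod 7: 6·t ≡ 6 (mod 7).
    The inverse of 6 mod 7 is 6 (since 6·6 = 36 = 5·7 + 1), so t ≡ 6·6 = 36 ≡ 1 (mod 7).
    Then x = 7 + 12·1 = 19, valid modulo lcm(12, 14) = 84: x ≡ 19 (mod 84).
  Combine with x ≡ 3 (mod 4): gcd(84, 4) = 4; 3 - 19 = -16, which IS divisible by 4, so compatible.
    Write x = 19 + 84·t and substitute into x ≡ 3 (mod 4): 84·t ≡ 3 − 19 = -16 (mod 4).
    Divide the congruence (and modulus) by g = 4: 21·t ≡ -4 (mod 1).
    Modulo 1 every t works; take t = 0.
    Then x = 19 + 84·0 = 19, valid modulo lcm(84, 4) = 84: x ≡ 19 (mod 84).
Verify: 19 mod 12 = 7, 19 mod 14 = 5, 19 mod 4 = 3.

x ≡ 19 (mod 84).


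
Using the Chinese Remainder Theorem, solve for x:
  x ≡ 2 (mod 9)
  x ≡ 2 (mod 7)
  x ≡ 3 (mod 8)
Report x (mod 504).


Moduli 9, 7, 8 are pairwise coprime; by CRT there is a unique solution modulo M = 9 · 7 · 8 = 504.
Solve pairwise, accumulating the modulus:
  Start with x ≡ 2 (mod 9).
  Combine with x ≡ 2 (mod 7): since gcd(9, 7) = 1, we get a unique residue mod 63.
    Write x = 2 + 9·t and substitute into x ≡ 2 (mod 7): 9·t ≡ 2 − 2 = 0 (mod 7).
    Reduce coefficients mod 7: 2·t ≡ 0 (mod 7).
    The inverse of 2 mod 7 is 4 (since 2·4 = 8 = 1·7 + 1), so t ≡ 4·0 = 0 ≡ 0 (mod 7).
    Then x = 2 + 9·0 = 2, valid modulo lcm(9, 7) = 63: x ≡ 2 (mod 63).
  Combine with x ≡ 3 (mod 8): since gcd(63, 8) = 1, we get a unique residue mod 504.
    Write x = 2 + 63·t and substitute into x ≡ 3 (mod 8): 63·t ≡ 3 − 2 = 1 (mod 8).
    Reduce coefficients mod 8: 7·t ≡ 1 (mod 8).
    The inverse of 7 mod 8 is 7 (since 7·7 = 49 = 6·8 + 1), so t ≡ 7·1 = 7 ≡ 7 (mod 8).
    Then x = 2 + 63·7 = 443, valid modulo lcm(63, 8) = 504: x ≡ 443 (mod 504).
Verify: 443 mod 9 = 2 ✓, 443 mod 7 = 2 ✓, 443 mod 8 = 3 ✓.

x ≡ 443 (mod 504).


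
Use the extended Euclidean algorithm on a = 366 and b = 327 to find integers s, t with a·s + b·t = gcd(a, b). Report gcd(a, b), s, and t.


Euclidean algorithm on (366, 327) — divide until remainder is 0:
  366 = 1 · 327 + 39
  327 = 8 · 39 + 15
  39 = 2 · 15 + 9
  15 = 1 · 9 + 6
  9 = 1 · 6 + 3
  6 = 2 · 3 + 0
gcd(366, 327) = 3.
Track Bezout coefficients alongside the remainders: start with r₀ = 366 = a·1 + b·0 (s = 1, t = 0) and r₁ = 327 = a·0 + b·1 (s = 0, t = 1); each new remainder r_{k+1} = r_{k-1} − q_k·r_k inherits s_{k+1} = s_{k-1} − q_k·s_k, t_{k+1} = t_{k-1} − q_k·t_k, so r_k = a·s_k + b·t_k at every step:
  q = 1: r = 39, s = 1 − 1·0 = 1, t = 0 − 1·1 = -1  (check: 366·1 + 327·(-1) = 39)
  q = 8: r = 15, s = 0 − 8·1 = -8, t = 1 − 8·(-1) = 9  (check: 366·(-8) + 327·9 = 15)
  q = 2: r = 9, s = 1 − 2·(-8) = 17, t = -1 − 2·9 = -19  (check: 366·17 + 327·(-19) = 9)
  q = 1: r = 6, s = -8 − 1·17 = -25, t = 9 − 1·(-19) = 28  (check: 366·(-25) + 327·28 = 6)
  q = 1: r = 3, s = 17 − 1·(-25) = 42, t = -19 − 1·28 = -47  (check: 366·42 + 327·(-47) = 3)
The row with r = 3 (the gcd) gives the Bezout coefficients s = 42, t = -47.
Result: 366 · (42) + 327 · (-47) = 3.

gcd(366, 327) = 3; s = 42, t = -47 (check: 366·42 + 327·(-47) = 3).


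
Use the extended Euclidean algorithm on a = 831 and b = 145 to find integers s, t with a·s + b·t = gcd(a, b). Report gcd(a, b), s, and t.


Euclidean algorithm on (831, 145) — divide until remainder is 0:
  831 = 5 · 145 + 106
  145 = 1 · 106 + 39
  106 = 2 · 39 + 28
  39 = 1 · 28 + 11
  28 = 2 · 11 + 6
  11 = 1 · 6 + 5
  6 = 1 · 5 + 1
  5 = 5 · 1 + 0
gcd(831, 145) = 1.
Track Bezout coefficients alongside the remainders: start with r₀ = 831 = a·1 + b·0 (s = 1, t = 0) and r₁ = 145 = a·0 + b·1 (s = 0, t = 1); each new remainder r_{k+1} = r_{k-1} − q_k·r_k inherits s_{k+1} = s_{k-1} − q_k·s_k, t_{k+1} = t_{k-1} − q_k·t_k, so r_k = a·s_k + b·t_k at every step:
  q = 5: r = 106, s = 1 − 5·0 = 1, t = 0 − 5·1 = -5  (check: 831·1 + 145·(-5) = 106)
  q = 1: r = 39, s = 0 − 1·1 = -1, t = 1 − 1·(-5) = 6  (check: 831·(-1) + 145·6 = 39)
  q = 2: r = 28, s = 1 − 2·(-1) = 3, t = -5 − 2·6 = -17  (check: 831·3 + 145·(-17) = 28)
  q = 1: r = 11, s = -1 − 1·3 = -4, t = 6 − 1·(-17) = 23  (check: 831·(-4) + 145·23 = 11)
  q = 2: r = 6, s = 3 − 2·(-4) = 11, t = -17 − 2·23 = -63  (check: 831·11 + 145·(-63) = 6)
  q = 1: r = 5, s = -4 − 1·11 = -15, t = 23 − 1·(-63) = 86  (check: 831·(-15) + 145·86 = 5)
  q = 1: r = 1, s = 11 − 1·(-15) = 26, t = -63 − 1·86 = -149  (check: 831·26 + 145·(-149) = 1)
The row with r = 1 (the gcd) gives the Bezout coefficients s = 26, t = -149.
Result: 831 · (26) + 145 · (-149) = 1.

gcd(831, 145) = 1; s = 26, t = -149 (check: 831·26 + 145·(-149) = 1).


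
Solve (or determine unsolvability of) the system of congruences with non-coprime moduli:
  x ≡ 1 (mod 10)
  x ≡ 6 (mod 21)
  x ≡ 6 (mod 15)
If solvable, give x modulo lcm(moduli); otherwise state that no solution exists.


Moduli 10, 21, 15 are not pairwise coprime, so CRT works modulo lcm(m_i) when all pairwise compatibility conditions hold.
Pairwise compatibility: gcd(m_i, m_j) must divide a_i - a_j for every pair.
Merge one congruence at a time:
  Start: x ≡ 1 (mod 10).
  Combine with x ≡ 6 (mod 21): gcd(10, 21) = 1; 6 - 1 = 5, which IS divisible by 1, so compatible.
    Write x = 1 + 10·t and substitute into x ≡ 6 (mod 21): 10·t ≡ 6 − 1 = 5 (mod 21).
    The inverse of 10 mod 21 is 19 (since 10·19 = 190 = 9·21 + 1), so t ≡ 19·5 = 95 ≡ 11 (mod 21).
    Then x = 1 + 10·11 = 111, valid modulo lcm(10, 21) = 210: x ≡ 111 (mod 210).
  Combine with x ≡ 6 (mod 15): gcd(210, 15) = 15; 6 - 111 = -105, which IS divisible by 15, so compatible.
    Write x = 111 + 210·t and substitute into x ≡ 6 (mod 15): 210·t ≡ 6 − 111 = -105 (mod 15).
    Divide the congruence (and modulus) by g = 15: 14·t ≡ -7 (mod 1).
    Modulo 1 every t works; take t = 0.
    Then x = 111 + 210·0 = 111, valid modulo lcm(210, 15) = 210: x ≡ 111 (mod 210).
Verify: 111 mod 10 = 1, 111 mod 21 = 6, 111 mod 15 = 6.

x ≡ 111 (mod 210).


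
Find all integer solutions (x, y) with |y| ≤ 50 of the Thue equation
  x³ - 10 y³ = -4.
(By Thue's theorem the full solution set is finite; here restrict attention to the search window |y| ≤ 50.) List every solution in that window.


The equation is x³ - 10y³ = -4. For fixed y, x³ = 10·y³ − 4, so a solution requires the RHS to be a perfect cube.
Strategy: iterate y from -50 to 50, compute RHS = 10·y³ − 4, and check whether it is a (positive or negative) perfect cube.
Check small values of y:
  y = 0: RHS = -4 is not a perfect cube.
  y = 1: RHS = 6 is not a perfect cube.
  y = -1: RHS = -14 is not a perfect cube.
  y = 2: RHS = 76 is not a perfect cube.
  y = -2: RHS = -84 is not a perfect cube.
  y = 3: RHS = 266 is not a perfect cube.
  y = -3: RHS = -274 is not a perfect cube.
Continuing the search up to |y| = 50 finds no solutions either.
No (x, y) in the scanned range satisfies the equation.

No integer solutions with |y| ≤ 50.
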